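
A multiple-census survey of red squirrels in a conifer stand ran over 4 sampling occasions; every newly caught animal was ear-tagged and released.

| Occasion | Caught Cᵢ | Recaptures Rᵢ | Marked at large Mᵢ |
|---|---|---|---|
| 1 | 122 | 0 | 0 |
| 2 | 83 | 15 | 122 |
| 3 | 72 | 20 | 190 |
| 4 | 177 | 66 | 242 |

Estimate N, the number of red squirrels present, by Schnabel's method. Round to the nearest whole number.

Σ MᵢCᵢ = 0·122 + 122·83 + 190·72 + 242·177 = 0 + 10126 + 13680 + 42834 = 66640
Σ Rᵢ = 0 + 15 + 20 + 66 = 101
N̂ = 66640 / 101 ≈ 659.8 → 660

N ≈ 660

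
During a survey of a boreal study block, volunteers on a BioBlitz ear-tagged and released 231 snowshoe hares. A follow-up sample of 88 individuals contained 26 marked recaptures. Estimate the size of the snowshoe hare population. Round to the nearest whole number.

N ≈ 782

N = (231 × 88) / 26 = 20328 / 26 ≈ 781.8 → 782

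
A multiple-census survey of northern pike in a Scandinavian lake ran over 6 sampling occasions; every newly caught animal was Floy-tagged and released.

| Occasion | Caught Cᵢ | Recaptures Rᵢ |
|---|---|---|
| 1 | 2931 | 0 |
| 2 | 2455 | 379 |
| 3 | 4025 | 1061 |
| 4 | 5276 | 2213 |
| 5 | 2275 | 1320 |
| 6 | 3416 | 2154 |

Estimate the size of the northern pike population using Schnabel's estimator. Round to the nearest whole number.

Marked at large before each occasion: Mᵢ = Σⱼ<ᵢ (Cⱼ − Rⱼ) → M1=0, M2=2931, M3=5007, M4=7971, M5=11034, M6=11989
Σ MᵢCᵢ = 0·2931 + 2931·2455 + 5007·4025 + 7971·5276 + 11034·2275 + 11989·3416 = 0 + 7195605 + 20153175 + 42054996 + 25102350 + 40954424 = 135460550
Σ Rᵢ = 0 + 379 + 1061 + 2213 + 1320 + 2154 = 7127
N̂ = 135460550 / 7127 ≈ 19006.7 → 19007

N ≈ 19,007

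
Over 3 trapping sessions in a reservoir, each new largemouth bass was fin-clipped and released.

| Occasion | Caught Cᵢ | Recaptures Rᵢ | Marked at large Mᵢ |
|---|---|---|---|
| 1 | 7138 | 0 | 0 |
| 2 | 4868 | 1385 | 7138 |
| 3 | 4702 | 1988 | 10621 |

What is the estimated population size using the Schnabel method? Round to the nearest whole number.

N ≈ 25,108

Σ MᵢCᵢ = 0·7138 + 7138·4868 + 10621·4702 = 0 + 34747784 + 49939942 = 84687726
Σ Rᵢ = 0 + 1385 + 1988 = 3373
N̂ = 84687726 / 3373 ≈ 25107.5 → 25108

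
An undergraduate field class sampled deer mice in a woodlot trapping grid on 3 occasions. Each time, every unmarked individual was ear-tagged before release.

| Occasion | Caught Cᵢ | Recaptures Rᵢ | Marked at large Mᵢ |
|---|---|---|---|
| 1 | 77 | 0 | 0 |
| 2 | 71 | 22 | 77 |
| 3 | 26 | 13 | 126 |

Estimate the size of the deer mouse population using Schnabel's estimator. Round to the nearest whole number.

N ≈ 250

Σ MᵢCᵢ = 0·77 + 77·71 + 126·26 = 0 + 5467 + 3276 = 8743
Σ Rᵢ = 0 + 22 + 13 = 35
N̂ = 8743 / 35 ≈ 249.8 → 250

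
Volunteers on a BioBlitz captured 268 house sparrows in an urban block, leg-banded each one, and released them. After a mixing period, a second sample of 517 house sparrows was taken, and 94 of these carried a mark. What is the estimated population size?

The marked fraction in the recapture sample should equal the marked fraction in the population: 94/517 = 268/N.
N = (268 × 517) / 94 = 138556 / 94 = 1474

N = 1474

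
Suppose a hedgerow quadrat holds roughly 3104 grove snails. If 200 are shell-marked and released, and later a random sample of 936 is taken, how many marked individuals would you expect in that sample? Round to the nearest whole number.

expected recaptures ≈ 60

The marked fraction of the population is 200/3104, so in a sample of 936 expect C·(M/N) marked.
E[R] = 200 × 936 / 3104 = 187200 / 3104 ≈ 60.3 → 60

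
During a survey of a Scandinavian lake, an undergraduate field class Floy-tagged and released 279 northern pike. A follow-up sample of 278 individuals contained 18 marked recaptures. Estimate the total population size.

N = 4309

N = (279 × 278) / 18 = 77562 / 18 = 4309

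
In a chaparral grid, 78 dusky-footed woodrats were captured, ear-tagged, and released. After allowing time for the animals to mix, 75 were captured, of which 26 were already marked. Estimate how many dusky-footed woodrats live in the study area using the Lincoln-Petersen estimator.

The marked fraction in the recapture sample should equal the marked fraction in the population: 26/75 = 78/N.
N = (78 × 75) / 26 = 5850 / 26 = 225

N = 225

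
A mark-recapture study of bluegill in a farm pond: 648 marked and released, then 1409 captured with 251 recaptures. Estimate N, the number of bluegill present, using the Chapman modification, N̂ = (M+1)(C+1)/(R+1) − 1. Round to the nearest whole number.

N̂ = (648+1)(1409+1)/(251+1) − 1 = 649·1410/252 − 1
= 915090/252 − 1 ≈ 3631.3 − 1 ≈ 3630.3 → 3630

N ≈ 3630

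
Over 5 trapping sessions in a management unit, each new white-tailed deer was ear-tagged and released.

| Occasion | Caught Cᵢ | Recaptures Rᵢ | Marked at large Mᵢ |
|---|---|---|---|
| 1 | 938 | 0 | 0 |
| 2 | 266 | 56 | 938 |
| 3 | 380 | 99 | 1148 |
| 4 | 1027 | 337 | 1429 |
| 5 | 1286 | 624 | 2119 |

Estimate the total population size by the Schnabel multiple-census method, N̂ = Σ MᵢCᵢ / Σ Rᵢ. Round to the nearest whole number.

Σ MᵢCᵢ = 0·938 + 938·266 + 1148·380 + 1429·1027 + 2119·1286 = 0 + 249508 + 436240 + 1467583 + 2725034 = 4878365
Σ Rᵢ = 0 + 56 + 99 + 337 + 624 = 1116
N̂ = 4878365 / 1116 ≈ 4371.3 → 4371

N ≈ 4371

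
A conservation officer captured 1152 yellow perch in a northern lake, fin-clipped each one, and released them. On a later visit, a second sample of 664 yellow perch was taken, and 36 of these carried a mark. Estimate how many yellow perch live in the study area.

N = (1152 × 664) / 36 = 764928 / 36 = 21248

N = 21,248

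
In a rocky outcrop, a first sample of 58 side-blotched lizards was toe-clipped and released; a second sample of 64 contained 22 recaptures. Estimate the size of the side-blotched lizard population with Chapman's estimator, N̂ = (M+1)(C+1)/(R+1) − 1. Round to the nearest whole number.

N̂ = (58+1)(64+1)/(22+1) − 1 = 59·65/23 − 1
= 3835/23 − 1 ≈ 166.7 − 1 ≈ 165.7 → 166

N ≈ 166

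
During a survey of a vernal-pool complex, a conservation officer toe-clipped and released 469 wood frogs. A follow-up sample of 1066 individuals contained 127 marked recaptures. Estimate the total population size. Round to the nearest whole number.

N ≈ 3937

N = (469 × 1066) / 127 = 499954 / 127 ≈ 3936.6 → 3937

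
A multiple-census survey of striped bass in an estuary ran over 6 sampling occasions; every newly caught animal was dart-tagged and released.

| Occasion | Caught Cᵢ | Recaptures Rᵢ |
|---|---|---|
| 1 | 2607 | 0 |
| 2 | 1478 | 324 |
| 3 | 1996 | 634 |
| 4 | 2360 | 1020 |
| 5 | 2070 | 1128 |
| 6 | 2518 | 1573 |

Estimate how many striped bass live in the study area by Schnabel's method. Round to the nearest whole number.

N ≈ 11,856

Marked at large before each occasion: Mᵢ = Σⱼ<ᵢ (Cⱼ − Rⱼ) → M1=0, M2=2607, M3=3761, M4=5123, M5=6463, M6=7405
Σ MᵢCᵢ = 0·2607 + 2607·1478 + 3761·1996 + 5123·2360 + 6463·2070 + 7405·2518 = 0 + 3853146 + 7506956 + 12090280 + 13378410 + 18645790 = 55474582
Σ Rᵢ = 0 + 324 + 634 + 1020 + 1128 + 1573 = 4679
N̂ = 55474582 / 4679 ≈ 11856.1 → 11856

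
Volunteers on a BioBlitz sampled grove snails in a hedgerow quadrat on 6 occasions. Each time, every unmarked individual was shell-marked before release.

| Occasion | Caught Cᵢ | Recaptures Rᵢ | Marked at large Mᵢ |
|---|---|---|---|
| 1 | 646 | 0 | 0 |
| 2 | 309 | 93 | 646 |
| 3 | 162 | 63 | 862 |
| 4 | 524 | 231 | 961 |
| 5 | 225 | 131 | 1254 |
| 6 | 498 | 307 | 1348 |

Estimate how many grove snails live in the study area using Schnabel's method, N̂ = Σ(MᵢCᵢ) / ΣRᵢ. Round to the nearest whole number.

N ≈ 2177

Σ MᵢCᵢ = 0·646 + 646·309 + 862·162 + 961·524 + 1254·225 + 1348·498 = 0 + 199614 + 139644 + 503564 + 282150 + 671304 = 1796276
Σ Rᵢ = 0 + 93 + 63 + 231 + 131 + 307 = 825
N̂ = 1796276 / 825 ≈ 2177.3 → 2177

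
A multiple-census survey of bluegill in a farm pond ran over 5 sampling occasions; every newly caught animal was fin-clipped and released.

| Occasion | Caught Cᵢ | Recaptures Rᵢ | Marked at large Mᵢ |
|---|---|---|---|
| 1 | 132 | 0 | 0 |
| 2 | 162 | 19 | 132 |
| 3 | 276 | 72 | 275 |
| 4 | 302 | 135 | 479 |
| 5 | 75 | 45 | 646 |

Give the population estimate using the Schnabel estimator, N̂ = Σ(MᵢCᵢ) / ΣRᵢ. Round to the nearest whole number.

Σ MᵢCᵢ = 0·132 + 132·162 + 275·276 + 479·302 + 646·75 = 0 + 21384 + 75900 + 144658 + 48450 = 290392
Σ Rᵢ = 0 + 19 + 72 + 135 + 45 = 271
N̂ = 290392 / 271 ≈ 1071.6 → 1072

N ≈ 1072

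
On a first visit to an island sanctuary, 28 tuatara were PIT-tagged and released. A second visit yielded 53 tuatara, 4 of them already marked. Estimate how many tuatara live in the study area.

N = 371

If marked individuals mix randomly, R/C ≈ M/N, giving N ≈ M·C/R.
N = (28 × 53) / 4 = 1484 / 4 = 371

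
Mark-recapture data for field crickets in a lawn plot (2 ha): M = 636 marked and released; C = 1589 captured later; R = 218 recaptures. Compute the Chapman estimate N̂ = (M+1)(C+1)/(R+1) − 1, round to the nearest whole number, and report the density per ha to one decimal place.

density ≈ 2312.0 field crickets per ha

N̂ = 637·1590/219 − 1 = 1012830/219 − 1 ≈ 4623.8 → 4624
Density = N̂ / area = 4624 / 2 = 2312.0 per ha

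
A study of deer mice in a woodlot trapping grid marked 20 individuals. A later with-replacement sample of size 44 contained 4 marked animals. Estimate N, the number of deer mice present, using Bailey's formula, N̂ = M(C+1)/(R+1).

N̂ = 20·(44+1)/(4+1) = 20·45/5 = 900/5 = 180

N = 180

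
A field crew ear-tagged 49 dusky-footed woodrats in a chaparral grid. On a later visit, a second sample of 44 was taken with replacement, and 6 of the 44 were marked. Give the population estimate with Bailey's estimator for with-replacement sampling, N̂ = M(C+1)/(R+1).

N = 315

N̂ = 49·(44+1)/(6+1) = 49·45/7 = 2205/7 = 315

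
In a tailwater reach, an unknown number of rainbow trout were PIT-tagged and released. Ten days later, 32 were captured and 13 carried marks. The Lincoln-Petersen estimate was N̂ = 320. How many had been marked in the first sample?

From N = M·C/R: M = N·R / C = 320·13 / 32 = 4160 / 32 = 130.

M = 130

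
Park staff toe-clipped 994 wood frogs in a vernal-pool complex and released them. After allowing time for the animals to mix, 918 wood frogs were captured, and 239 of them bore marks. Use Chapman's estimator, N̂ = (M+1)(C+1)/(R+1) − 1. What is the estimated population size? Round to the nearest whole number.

N ≈ 3809

N̂ = (994+1)(918+1)/(239+1) − 1 = 995·919/240 − 1
= 914405/240 − 1 ≈ 3810.0 − 1 ≈ 3809.0 → 3809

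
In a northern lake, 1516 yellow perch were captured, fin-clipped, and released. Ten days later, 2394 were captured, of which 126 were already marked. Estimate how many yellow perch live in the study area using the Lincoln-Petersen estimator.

If marked individuals mix randomly, R/C ≈ M/N, giving N ≈ M·C/R.
N = (1516 × 2394) / 126 = 3629304 / 126 = 28804

N = 28,804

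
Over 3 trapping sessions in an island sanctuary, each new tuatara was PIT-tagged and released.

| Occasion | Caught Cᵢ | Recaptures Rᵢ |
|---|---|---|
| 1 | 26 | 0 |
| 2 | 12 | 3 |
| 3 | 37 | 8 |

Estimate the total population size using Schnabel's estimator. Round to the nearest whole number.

Marked at large before each occasion: Mᵢ = Σⱼ<ᵢ (Cⱼ − Rⱼ) → M1=0, M2=26, M3=35
Σ MᵢCᵢ = 0·26 + 26·12 + 35·37 = 0 + 312 + 1295 = 1607
Σ Rᵢ = 0 + 3 + 8 = 11
N̂ = 1607 / 11 ≈ 146.1 → 146

N ≈ 146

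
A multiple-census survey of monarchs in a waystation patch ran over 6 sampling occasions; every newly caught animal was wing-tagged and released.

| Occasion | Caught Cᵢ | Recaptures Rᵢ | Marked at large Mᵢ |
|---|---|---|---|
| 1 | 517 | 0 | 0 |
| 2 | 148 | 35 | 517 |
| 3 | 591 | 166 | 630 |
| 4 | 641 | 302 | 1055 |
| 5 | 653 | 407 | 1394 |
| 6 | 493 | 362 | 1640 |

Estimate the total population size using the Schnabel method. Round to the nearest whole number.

N ≈ 2236

Σ MᵢCᵢ = 0·517 + 517·148 + 630·591 + 1055·641 + 1394·653 + 1640·493 = 0 + 76516 + 372330 + 676255 + 910282 + 808520 = 2843903
Σ Rᵢ = 0 + 35 + 166 + 302 + 407 + 362 = 1272
N̂ = 2843903 / 1272 ≈ 2235.8 → 2236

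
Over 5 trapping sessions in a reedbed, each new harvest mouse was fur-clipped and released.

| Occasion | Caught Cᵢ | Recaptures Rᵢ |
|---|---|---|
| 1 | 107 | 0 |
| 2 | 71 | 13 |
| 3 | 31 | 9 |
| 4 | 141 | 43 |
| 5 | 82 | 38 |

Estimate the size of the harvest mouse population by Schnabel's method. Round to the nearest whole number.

Marked at large before each occasion: Mᵢ = Σⱼ<ᵢ (Cⱼ − Rⱼ) → M1=0, M2=107, M3=165, M4=187, M5=285
Σ MᵢCᵢ = 0·107 + 107·71 + 165·31 + 187·141 + 285·82 = 0 + 7597 + 5115 + 26367 + 23370 = 62449
Σ Rᵢ = 0 + 13 + 9 + 43 + 38 = 103
N̂ = 62449 / 103 ≈ 606.3 → 606

N ≈ 606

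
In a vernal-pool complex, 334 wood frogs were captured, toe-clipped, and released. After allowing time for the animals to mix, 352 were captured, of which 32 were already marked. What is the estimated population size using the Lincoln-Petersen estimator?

If marked individuals mix randomly, R/C ≈ M/N, giving N ≈ M·C/R.
N = (334 × 352) / 32 = 117568 / 32 = 3674

N = 3674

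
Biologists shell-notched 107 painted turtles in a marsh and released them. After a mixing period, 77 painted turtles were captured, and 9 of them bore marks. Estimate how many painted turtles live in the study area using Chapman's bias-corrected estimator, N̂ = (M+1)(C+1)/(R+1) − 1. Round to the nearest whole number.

N ≈ 841

N̂ = (107+1)(77+1)/(9+1) − 1 = 108·78/10 − 1
= 8424/10 − 1 ≈ 842.4 − 1 ≈ 841.4 → 841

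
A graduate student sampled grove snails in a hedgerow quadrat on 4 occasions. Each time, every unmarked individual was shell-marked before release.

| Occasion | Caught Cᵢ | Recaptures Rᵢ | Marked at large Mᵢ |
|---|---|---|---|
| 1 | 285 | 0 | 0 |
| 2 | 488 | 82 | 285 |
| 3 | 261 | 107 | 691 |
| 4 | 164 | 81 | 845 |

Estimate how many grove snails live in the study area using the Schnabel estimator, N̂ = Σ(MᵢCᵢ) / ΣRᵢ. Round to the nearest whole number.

N ≈ 1696

Σ MᵢCᵢ = 0·285 + 285·488 + 691·261 + 845·164 = 0 + 139080 + 180351 + 138580 = 458011
Σ Rᵢ = 0 + 82 + 107 + 81 = 270
N̂ = 458011 / 270 ≈ 1696.3 → 1696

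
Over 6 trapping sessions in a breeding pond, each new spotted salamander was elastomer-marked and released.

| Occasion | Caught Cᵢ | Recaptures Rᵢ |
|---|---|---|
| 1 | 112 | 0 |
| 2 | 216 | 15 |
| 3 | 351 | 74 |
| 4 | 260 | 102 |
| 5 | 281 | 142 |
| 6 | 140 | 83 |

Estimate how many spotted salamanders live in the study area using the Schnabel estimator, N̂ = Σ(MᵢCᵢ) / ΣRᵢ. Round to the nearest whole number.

N ≈ 1495

Marked at large before each occasion: Mᵢ = Σⱼ<ᵢ (Cⱼ − Rⱼ) → M1=0, M2=112, M3=313, M4=590, M5=748, M6=887
Σ MᵢCᵢ = 0·112 + 112·216 + 313·351 + 590·260 + 748·281 + 887·140 = 0 + 24192 + 109863 + 153400 + 210188 + 124180 = 621823
Σ Rᵢ = 0 + 15 + 74 + 102 + 142 + 83 = 416
N̂ = 621823 / 416 ≈ 1494.8 → 1495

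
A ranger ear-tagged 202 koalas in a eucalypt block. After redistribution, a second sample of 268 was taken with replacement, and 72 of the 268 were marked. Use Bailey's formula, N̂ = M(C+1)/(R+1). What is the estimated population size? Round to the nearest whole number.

N̂ = 202·(268+1)/(72+1) = 202·269/73 = 54338/73 ≈ 744.4 → 744

N ≈ 744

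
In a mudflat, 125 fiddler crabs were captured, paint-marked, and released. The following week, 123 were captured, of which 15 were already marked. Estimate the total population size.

The marked fraction in the recapture sample should equal the marked fraction in the population: 15/123 = 125/N.
N = (125 × 123) / 15 = 15375 / 15 = 1025

N = 1025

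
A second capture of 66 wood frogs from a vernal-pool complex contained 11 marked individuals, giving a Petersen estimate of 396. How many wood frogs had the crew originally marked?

M = 66

From N = M·C/R: M = N·R / C = 396·11 / 66 = 4356 / 66 = 66.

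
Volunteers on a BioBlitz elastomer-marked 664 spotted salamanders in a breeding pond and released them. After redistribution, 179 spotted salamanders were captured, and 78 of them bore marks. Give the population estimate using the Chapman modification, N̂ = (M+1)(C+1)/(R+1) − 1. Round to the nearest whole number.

N̂ = (664+1)(179+1)/(78+1) − 1 = 665·180/79 − 1
= 119700/79 − 1 ≈ 1515.2 − 1 ≈ 1514.2 → 1514

N ≈ 1514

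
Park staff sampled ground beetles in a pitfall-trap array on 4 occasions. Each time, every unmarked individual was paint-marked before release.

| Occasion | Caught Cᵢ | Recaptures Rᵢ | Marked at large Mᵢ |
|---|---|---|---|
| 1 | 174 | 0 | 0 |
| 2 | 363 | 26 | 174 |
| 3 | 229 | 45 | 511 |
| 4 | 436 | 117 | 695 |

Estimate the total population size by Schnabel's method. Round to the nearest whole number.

Σ MᵢCᵢ = 0·174 + 174·363 + 511·229 + 695·436 = 0 + 63162 + 117019 + 303020 = 483201
Σ Rᵢ = 0 + 26 + 45 + 117 = 188
N̂ = 483201 / 188 ≈ 2570.2 → 2570

N ≈ 2570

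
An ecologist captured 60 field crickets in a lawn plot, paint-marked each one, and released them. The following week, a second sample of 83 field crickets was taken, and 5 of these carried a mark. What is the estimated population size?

N = 996

N = (60 × 83) / 5 = 4980 / 5 = 996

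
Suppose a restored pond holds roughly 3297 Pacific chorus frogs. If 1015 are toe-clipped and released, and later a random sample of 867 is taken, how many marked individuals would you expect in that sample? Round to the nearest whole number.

expected recaptures ≈ 267

Expected recaptures E[R] = M·C / N.
E[R] = 1015 × 867 / 3297 = 880005 / 3297 ≈ 266.9 → 267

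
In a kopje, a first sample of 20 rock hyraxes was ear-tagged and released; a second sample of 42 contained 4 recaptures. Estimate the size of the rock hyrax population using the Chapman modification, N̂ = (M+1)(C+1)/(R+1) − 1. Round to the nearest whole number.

N ≈ 180

N̂ = (20+1)(42+1)/(4+1) − 1 = 21·43/5 − 1
= 903/5 − 1 ≈ 180.6 − 1 ≈ 179.6 → 180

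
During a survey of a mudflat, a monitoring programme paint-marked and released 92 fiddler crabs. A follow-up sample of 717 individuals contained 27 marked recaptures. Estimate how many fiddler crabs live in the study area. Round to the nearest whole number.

If marked individuals mix randomly, R/C ≈ M/N, giving N ≈ M·C/R.
N = (92 × 717) / 27 = 65964 / 27 ≈ 2443.1 → 2443

N ≈ 2443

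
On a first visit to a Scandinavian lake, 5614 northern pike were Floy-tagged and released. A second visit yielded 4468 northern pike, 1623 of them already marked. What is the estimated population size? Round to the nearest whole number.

N ≈ 15,455

If marked individuals mix randomly, R/C ≈ M/N, giving N ≈ M·C/R.
N = (5614 × 4468) / 1623 = 25083352 / 1623 ≈ 15454.9 → 15455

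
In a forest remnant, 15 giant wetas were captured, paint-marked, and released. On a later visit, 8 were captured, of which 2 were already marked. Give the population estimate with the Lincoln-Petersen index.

N = 60

The marked fraction in the recapture sample should equal the marked fraction in the population: 2/8 = 15/N.
N = (15 × 8) / 2 = 120 / 2 = 60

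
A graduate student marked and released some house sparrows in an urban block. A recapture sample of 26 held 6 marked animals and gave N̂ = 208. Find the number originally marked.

From N = M·C/R: M = N·R / C = 208·6 / 26 = 1248 / 26 = 48.

M = 48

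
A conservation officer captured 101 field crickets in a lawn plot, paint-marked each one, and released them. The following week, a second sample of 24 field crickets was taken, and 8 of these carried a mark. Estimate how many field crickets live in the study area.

Lincoln-Petersen assumes M/N = R/C, so N = M·C / R.
N = (101 × 24) / 8 = 2424 / 8 = 303

N = 303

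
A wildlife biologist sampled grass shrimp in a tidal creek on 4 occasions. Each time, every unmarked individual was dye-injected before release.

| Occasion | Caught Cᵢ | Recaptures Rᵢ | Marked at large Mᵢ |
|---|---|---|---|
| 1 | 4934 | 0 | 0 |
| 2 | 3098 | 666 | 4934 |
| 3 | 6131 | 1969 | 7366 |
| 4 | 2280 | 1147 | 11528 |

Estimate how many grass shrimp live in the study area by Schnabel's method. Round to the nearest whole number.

Σ MᵢCᵢ = 0·4934 + 4934·3098 + 7366·6131 + 11528·2280 = 0 + 15285532 + 45160946 + 26283840 = 86730318
Σ Rᵢ = 0 + 666 + 1969 + 1147 = 3782
N̂ = 86730318 / 3782 ≈ 22932.4 → 22932

N ≈ 22,932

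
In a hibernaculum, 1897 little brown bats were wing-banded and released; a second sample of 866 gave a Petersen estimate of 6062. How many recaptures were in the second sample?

R = 271

From N = M·C/R: R = M·C / N = 1897·866 / 6062 = 1642802 / 6062 = 271.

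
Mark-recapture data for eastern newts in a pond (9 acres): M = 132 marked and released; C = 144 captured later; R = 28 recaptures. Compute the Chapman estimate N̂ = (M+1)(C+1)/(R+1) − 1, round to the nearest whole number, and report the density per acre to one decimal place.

density ≈ 73.8 eastern newts per acre

N̂ = 133·145/29 − 1 = 19285/29 − 1 = 664
Density = N̂ / area = 664 / 9 ≈ 73.78 → 73.8 per acre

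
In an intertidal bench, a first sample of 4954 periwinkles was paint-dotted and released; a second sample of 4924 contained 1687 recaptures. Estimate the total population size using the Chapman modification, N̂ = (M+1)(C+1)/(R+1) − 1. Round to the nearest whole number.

N̂ = (4954+1)(4924+1)/(1687+1) − 1 = 4955·4925/1688 − 1
= 24403375/1688 − 1 ≈ 14457.0 − 1 ≈ 14456.0 → 14456

N ≈ 14,456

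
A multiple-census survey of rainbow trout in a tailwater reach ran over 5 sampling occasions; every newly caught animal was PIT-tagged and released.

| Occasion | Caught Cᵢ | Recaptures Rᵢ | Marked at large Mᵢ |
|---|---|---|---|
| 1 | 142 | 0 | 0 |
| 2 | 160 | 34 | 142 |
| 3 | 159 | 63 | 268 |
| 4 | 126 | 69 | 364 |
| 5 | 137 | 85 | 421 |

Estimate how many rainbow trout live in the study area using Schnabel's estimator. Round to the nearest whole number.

Σ MᵢCᵢ = 0·142 + 142·160 + 268·159 + 364·126 + 421·137 = 0 + 22720 + 42612 + 45864 + 57677 = 168873
Σ Rᵢ = 0 + 34 + 63 + 69 + 85 = 251
N̂ = 168873 / 251 ≈ 672.8 → 673

N ≈ 673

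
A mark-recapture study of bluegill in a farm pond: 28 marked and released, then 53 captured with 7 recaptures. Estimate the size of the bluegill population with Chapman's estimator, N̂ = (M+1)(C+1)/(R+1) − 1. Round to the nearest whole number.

N̂ = (28+1)(53+1)/(7+1) − 1 = 29·54/8 − 1
= 1566/8 − 1 ≈ 195.8 − 1 ≈ 194.8 → 195

N ≈ 195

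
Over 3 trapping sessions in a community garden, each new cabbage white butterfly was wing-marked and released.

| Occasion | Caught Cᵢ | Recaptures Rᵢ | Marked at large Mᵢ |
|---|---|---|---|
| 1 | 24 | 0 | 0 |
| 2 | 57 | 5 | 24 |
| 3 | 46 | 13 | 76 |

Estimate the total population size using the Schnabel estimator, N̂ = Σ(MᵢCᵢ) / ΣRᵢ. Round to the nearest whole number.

Σ MᵢCᵢ = 0·24 + 24·57 + 76·46 = 0 + 1368 + 3496 = 4864
Σ Rᵢ = 0 + 5 + 13 = 18
N̂ = 4864 / 18 ≈ 270.2 → 270

N ≈ 270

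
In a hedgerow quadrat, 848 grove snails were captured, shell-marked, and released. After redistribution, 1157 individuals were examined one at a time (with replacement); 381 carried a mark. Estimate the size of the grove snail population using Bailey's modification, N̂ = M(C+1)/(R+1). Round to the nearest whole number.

N ≈ 2571

N̂ = 848·(1157+1)/(381+1) = 848·1158/382 = 981984/382 ≈ 2570.6 → 2571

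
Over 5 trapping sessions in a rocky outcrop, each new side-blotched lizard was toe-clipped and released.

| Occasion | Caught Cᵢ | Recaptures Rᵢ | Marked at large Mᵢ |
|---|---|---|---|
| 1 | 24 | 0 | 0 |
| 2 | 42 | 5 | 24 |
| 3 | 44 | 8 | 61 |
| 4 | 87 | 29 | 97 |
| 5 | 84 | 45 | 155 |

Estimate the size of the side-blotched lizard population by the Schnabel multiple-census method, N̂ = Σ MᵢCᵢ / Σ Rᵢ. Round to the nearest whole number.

N ≈ 289

Σ MᵢCᵢ = 0·24 + 24·42 + 61·44 + 97·87 + 155·84 = 0 + 1008 + 2684 + 8439 + 13020 = 25151
Σ Rᵢ = 0 + 5 + 8 + 29 + 45 = 87
N̂ = 25151 / 87 ≈ 289.1 → 289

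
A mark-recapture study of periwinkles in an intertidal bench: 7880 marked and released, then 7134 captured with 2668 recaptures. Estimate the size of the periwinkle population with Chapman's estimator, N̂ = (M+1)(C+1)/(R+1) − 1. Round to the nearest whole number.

N̂ = (7880+1)(7134+1)/(2668+1) − 1 = 7881·7135/2669 − 1
= 56230935/2669 − 1 ≈ 21068.2 − 1 ≈ 21067.2 → 21067

N ≈ 21,067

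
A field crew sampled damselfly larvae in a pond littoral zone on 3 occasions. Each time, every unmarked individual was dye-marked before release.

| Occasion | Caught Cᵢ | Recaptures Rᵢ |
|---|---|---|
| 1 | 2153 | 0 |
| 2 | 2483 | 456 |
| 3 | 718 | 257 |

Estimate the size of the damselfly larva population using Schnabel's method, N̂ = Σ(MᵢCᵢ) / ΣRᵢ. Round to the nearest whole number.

N ≈ 11,707

Marked at large before each occasion: Mᵢ = Σⱼ<ᵢ (Cⱼ − Rⱼ) → M1=0, M2=2153, M3=4180
Σ MᵢCᵢ = 0·2153 + 2153·2483 + 4180·718 = 0 + 5345899 + 3001240 = 8347139
Σ Rᵢ = 0 + 456 + 257 = 713
N̂ = 8347139 / 713 ≈ 11707.1 → 11707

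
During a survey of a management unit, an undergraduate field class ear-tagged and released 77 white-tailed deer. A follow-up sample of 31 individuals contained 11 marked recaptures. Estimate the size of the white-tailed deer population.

N = 217

N = (77 × 31) / 11 = 2387 / 11 = 217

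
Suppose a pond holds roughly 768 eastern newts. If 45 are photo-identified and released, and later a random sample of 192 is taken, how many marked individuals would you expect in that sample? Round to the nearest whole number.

expected recaptures ≈ 11

The marked fraction of the population is 45/768, so in a sample of 192 expect C·(M/N) marked.
E[R] = 45 × 192 / 768 = 8640 / 768 ≈ 11.2 → 11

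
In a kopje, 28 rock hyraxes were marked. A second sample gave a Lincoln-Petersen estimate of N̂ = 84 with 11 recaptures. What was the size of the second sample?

C = 33

From N = M·C/R: C = N·R / M = 84·11 / 28 = 924 / 28 = 33.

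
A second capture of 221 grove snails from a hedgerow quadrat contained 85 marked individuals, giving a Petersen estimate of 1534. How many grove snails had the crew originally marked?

M = 590

From N = M·C/R: M = N·R / C = 1534·85 / 221 = 130390 / 221 = 590.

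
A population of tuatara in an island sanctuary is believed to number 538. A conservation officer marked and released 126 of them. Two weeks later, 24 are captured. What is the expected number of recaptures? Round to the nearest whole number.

expected recaptures ≈ 6

The marked fraction of the population is 126/538, so in a sample of 24 expect C·(M/N) marked.
E[R] = 126 × 24 / 538 = 3024 / 538 ≈ 5.6 → 6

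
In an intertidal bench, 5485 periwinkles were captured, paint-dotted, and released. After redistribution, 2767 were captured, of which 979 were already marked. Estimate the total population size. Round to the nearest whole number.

N ≈ 15,503

If marked individuals mix randomly, R/C ≈ M/N, giving N ≈ M·C/R.
N = (5485 × 2767) / 979 = 15176995 / 979 ≈ 15502.5 → 15503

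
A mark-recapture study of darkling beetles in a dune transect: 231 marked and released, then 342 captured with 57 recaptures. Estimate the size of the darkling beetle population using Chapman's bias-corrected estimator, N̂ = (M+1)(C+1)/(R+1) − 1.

N = 1371

N̂ = (231+1)(342+1)/(57+1) − 1 = 232·343/58 − 1
= 79576/58 − 1 = 1372 − 1 = 1371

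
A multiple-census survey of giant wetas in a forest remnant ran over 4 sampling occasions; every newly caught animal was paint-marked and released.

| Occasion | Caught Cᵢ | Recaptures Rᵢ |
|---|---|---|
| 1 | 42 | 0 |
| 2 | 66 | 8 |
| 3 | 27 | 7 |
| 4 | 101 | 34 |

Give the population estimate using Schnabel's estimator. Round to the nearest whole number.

Marked at large before each occasion: Mᵢ = Σⱼ<ᵢ (Cⱼ − Rⱼ) → M1=0, M2=42, M3=100, M4=120
Σ MᵢCᵢ = 0·42 + 42·66 + 100·27 + 120·101 = 0 + 2772 + 2700 + 12120 = 17592
Σ Rᵢ = 0 + 8 + 7 + 34 = 49
N̂ = 17592 / 49 ≈ 359.0 → 359

N ≈ 359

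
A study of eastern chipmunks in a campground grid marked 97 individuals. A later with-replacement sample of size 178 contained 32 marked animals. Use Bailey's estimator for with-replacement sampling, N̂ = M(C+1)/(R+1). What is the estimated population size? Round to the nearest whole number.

N̂ = 97·(178+1)/(32+1) = 97·179/33 = 17363/33 ≈ 526.2 → 526

N ≈ 526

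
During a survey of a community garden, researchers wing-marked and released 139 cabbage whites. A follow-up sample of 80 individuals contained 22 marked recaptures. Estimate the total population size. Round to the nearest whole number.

The marked fraction in the recapture sample should equal the marked fraction in the population: 22/80 = 139/N.
N = (139 × 80) / 22 = 11120 / 22 ≈ 505.45 → 505

N ≈ 505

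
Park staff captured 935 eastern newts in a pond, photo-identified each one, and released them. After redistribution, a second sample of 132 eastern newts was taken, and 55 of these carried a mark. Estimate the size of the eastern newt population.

Lincoln-Petersen assumes M/N = R/C, so N = M·C / R.
N = (935 × 132) / 55 = 123420 / 55 = 2244

N = 2244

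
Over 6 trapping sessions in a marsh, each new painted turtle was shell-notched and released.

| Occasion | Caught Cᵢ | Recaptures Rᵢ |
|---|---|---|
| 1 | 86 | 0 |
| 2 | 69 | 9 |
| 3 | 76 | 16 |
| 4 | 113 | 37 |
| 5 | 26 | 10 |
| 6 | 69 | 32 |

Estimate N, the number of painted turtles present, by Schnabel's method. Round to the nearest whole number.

Marked at large before each occasion: Mᵢ = Σⱼ<ᵢ (Cⱼ − Rⱼ) → M1=0, M2=86, M3=146, M4=206, M5=282, M6=298
Σ MᵢCᵢ = 0·86 + 86·69 + 146·76 + 206·113 + 282·26 + 298·69 = 0 + 5934 + 11096 + 23278 + 7332 + 20562 = 68202
Σ Rᵢ = 0 + 9 + 16 + 37 + 10 + 32 = 104
N̂ = 68202 / 104 ≈ 655.8 → 656

N ≈ 656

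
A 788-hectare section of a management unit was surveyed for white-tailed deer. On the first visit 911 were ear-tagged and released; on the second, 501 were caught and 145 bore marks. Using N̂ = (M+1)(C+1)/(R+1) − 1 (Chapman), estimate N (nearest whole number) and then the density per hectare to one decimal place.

density ≈ 4.0 white-tailed deer per hectare

N̂ = 912·502/146 − 1 = 457824/146 − 1 ≈ 3134.8 → 3135
Density = N̂ / area = 3135 / 788 ≈ 3.98 → 4.0 per hectare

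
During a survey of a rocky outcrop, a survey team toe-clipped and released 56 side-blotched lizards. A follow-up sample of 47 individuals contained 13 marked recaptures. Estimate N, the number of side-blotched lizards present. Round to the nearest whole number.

N ≈ 202

Lincoln-Petersen assumes M/N = R/C, so N = M·C / R.
N = (56 × 47) / 13 = 2632 / 13 ≈ 202.46 → 202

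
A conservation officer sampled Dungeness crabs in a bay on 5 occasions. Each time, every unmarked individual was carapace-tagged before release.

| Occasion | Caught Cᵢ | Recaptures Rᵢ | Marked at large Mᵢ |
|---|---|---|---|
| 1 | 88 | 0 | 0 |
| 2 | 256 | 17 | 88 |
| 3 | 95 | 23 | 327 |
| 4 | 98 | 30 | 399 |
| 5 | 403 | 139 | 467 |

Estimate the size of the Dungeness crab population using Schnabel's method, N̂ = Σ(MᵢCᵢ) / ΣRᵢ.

Σ MᵢCᵢ = 0·88 + 88·256 + 327·95 + 399·98 + 467·403 = 0 + 22528 + 31065 + 39102 + 188201 = 280896
Σ Rᵢ = 0 + 17 + 23 + 30 + 139 = 209
N̂ = 280896 / 209 = 1344

N = 1344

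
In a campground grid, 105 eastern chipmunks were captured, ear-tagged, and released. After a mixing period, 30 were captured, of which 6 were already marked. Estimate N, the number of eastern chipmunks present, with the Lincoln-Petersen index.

N = 525

The marked fraction in the recapture sample should equal the marked fraction in the population: 6/30 = 105/N.
N = (105 × 30) / 6 = 3150 / 6 = 525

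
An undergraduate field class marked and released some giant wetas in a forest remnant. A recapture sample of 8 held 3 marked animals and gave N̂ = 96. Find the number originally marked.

M = 36

From N = M·C/R: M = N·R / C = 96·3 / 8 = 288 / 8 = 36.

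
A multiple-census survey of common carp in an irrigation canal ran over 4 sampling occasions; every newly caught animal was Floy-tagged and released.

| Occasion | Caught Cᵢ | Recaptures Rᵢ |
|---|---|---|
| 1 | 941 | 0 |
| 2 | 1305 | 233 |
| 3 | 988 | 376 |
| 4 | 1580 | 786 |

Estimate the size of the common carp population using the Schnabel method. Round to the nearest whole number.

Marked at large before each occasion: Mᵢ = Σⱼ<ᵢ (Cⱼ − Rⱼ) → M1=0, M2=941, M3=2013, M4=2625
Σ MᵢCᵢ = 0·941 + 941·1305 + 2013·988 + 2625·1580 = 0 + 1228005 + 1988844 + 4147500 = 7364349
Σ Rᵢ = 0 + 233 + 376 + 786 = 1395
N̂ = 7364349 / 1395 ≈ 5279.1 → 5279

N ≈ 5279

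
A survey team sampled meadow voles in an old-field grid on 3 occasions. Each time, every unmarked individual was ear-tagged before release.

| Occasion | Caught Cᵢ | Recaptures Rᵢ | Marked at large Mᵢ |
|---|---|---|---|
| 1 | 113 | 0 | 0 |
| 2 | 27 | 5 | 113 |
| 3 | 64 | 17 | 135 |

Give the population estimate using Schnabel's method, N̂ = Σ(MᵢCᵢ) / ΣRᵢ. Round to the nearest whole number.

Σ MᵢCᵢ = 0·113 + 113·27 + 135·64 = 0 + 3051 + 8640 = 11691
Σ Rᵢ = 0 + 5 + 17 = 22
N̂ = 11691 / 22 ≈ 531.4 → 531

N ≈ 531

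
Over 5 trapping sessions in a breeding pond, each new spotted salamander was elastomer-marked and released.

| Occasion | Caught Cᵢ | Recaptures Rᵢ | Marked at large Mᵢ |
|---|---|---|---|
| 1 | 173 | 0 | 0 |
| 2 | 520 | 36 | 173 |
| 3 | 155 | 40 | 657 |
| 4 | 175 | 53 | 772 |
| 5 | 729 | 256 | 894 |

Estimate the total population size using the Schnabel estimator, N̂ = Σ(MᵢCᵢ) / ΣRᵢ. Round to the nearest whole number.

N ≈ 2542

Σ MᵢCᵢ = 0·173 + 173·520 + 657·155 + 772·175 + 894·729 = 0 + 89960 + 101835 + 135100 + 651726 = 978621
Σ Rᵢ = 0 + 36 + 40 + 53 + 256 = 385
N̂ = 978621 / 385 ≈ 2541.9 → 2542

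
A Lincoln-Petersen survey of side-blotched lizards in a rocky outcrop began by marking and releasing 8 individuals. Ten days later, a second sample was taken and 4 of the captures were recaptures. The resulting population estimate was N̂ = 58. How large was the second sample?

From N = M·C/R: C = N·R / M = 58·4 / 8 = 232 / 8 = 29.

C = 29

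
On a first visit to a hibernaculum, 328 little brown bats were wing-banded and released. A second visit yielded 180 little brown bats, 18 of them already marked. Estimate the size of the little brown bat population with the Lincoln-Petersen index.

N = 3280

N = (328 × 180) / 18 = 59040 / 18 = 3280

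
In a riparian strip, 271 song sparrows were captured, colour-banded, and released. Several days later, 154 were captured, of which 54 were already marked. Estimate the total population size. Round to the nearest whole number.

N ≈ 773

The marked fraction in the recapture sample should equal the marked fraction in the population: 54/154 = 271/N.
N = (271 × 154) / 54 = 41734 / 54 ≈ 772.9 → 773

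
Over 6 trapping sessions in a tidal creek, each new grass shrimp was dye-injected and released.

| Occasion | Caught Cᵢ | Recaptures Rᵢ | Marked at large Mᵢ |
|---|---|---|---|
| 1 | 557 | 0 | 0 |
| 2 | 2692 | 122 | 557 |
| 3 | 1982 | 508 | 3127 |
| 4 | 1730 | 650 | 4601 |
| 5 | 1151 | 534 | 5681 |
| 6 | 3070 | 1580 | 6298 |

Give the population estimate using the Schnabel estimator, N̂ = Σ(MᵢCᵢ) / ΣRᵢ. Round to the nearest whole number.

Σ MᵢCᵢ = 0·557 + 557·2692 + 3127·1982 + 4601·1730 + 5681·1151 + 6298·3070 = 0 + 1499444 + 6197714 + 7959730 + 6538831 + 19334860 = 41530579
Σ Rᵢ = 0 + 122 + 508 + 650 + 534 + 1580 = 3394
N̂ = 41530579 / 3394 ≈ 12236.47 → 12236

N ≈ 12,236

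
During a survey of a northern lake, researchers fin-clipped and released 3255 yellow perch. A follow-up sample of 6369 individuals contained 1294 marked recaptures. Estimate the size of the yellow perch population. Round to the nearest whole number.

N = (3255 × 6369) / 1294 = 20731095 / 1294 ≈ 16020.9 → 16021

N ≈ 16,021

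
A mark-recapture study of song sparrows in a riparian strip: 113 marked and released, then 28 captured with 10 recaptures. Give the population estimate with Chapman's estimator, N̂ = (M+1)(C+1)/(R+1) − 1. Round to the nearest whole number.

N ≈ 300

N̂ = (113+1)(28+1)/(10+1) − 1 = 114·29/11 − 1
= 3306/11 − 1 ≈ 300.5 − 1 ≈ 299.5 → 300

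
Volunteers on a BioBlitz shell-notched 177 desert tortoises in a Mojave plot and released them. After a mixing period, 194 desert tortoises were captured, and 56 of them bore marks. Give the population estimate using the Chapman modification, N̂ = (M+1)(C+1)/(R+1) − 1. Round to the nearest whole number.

N̂ = (177+1)(194+1)/(56+1) − 1 = 178·195/57 − 1
= 34710/57 − 1 ≈ 608.9 − 1 ≈ 607.9 → 608

N ≈ 608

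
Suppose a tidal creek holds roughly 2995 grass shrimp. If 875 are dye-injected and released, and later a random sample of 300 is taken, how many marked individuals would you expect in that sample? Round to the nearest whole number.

expected recaptures ≈ 88

Expected recaptures E[R] = M·C / N.
E[R] = 875 × 300 / 2995 = 262500 / 2995 ≈ 87.6 → 88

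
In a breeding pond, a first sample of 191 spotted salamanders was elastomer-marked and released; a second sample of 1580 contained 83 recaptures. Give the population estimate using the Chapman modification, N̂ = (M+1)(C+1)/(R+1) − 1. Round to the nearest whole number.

N̂ = (191+1)(1580+1)/(83+1) − 1 = 192·1581/84 − 1
= 303552/84 − 1 ≈ 3613.7 − 1 ≈ 3612.7 → 3613

N ≈ 3613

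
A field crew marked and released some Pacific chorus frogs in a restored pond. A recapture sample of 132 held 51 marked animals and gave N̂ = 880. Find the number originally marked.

From N = M·C/R: M = N·R / C = 880·51 / 132 = 44880 / 132 = 340.

M = 340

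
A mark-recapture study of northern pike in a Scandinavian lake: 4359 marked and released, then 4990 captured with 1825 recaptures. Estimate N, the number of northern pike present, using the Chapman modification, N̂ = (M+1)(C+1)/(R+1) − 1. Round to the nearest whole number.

N ≈ 11,916

N̂ = (4359+1)(4990+1)/(1825+1) − 1 = 4360·4991/1826 − 1
= 21760760/1826 − 1 ≈ 11917.2 − 1 ≈ 11916.2 → 11916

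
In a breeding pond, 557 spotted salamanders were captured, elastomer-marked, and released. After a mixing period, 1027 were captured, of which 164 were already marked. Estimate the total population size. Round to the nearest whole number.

N ≈ 3488

The marked fraction in the recapture sample should equal the marked fraction in the population: 164/1027 = 557/N.
N = (557 × 1027) / 164 = 572039 / 164 ≈ 3488.0 → 3488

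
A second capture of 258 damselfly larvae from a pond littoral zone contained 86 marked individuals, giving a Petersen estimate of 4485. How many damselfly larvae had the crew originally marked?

From N = M·C/R: M = N·R / C = 4485·86 / 258 = 385710 / 258 = 1495.

M = 1495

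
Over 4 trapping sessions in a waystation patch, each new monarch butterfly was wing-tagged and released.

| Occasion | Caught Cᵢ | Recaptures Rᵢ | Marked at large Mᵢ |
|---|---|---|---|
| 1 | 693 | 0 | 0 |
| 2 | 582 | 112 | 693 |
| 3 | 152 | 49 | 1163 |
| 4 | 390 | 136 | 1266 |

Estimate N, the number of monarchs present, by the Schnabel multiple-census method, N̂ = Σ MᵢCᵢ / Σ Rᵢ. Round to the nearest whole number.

Σ MᵢCᵢ = 0·693 + 693·582 + 1163·152 + 1266·390 = 0 + 403326 + 176776 + 493740 = 1073842
Σ Rᵢ = 0 + 112 + 49 + 136 = 297
N̂ = 1073842 / 297 ≈ 3615.6 → 3616

N ≈ 3616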